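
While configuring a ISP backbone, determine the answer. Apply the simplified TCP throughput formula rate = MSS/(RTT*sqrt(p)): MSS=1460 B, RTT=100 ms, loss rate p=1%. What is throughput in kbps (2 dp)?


Given: MSS = 1460 bytes, RTT = 100 ms, loss = 1%
RTT in seconds = 100 / 1000 = 0.1
Loss rate = 1% = 0.01
sqrt(loss) = sqrt(0.01) = 0.1
Throughput (bytes/s) = 1460 / (0.1 * 0.1) = 146000.0000
Throughput (kbps) = 146000.0000 * 8 / 1000 = 1168.000000 -> 1168.00 kbps (2 dp)

1168.00


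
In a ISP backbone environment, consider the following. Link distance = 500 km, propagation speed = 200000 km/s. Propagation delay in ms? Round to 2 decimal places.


Given: distance = 500 km, speed = 200000 km/s
Delay = distance / speed = 500 / 200000 seconds
Delay in ms = 500 * 1000 / 200000
Delay = 2.5000 ms
Rounded to 2 dp = 2.50 ms

2.50


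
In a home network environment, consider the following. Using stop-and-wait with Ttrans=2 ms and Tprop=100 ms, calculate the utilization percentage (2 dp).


Given: Ttrans = 2 ms, Tprop = 100 ms
RTT = 2 * Tprop = 2 * 100 = 200 ms
U = Ttrans / (Ttrans + RTT)
U = 2 / (2 + 200)
U = 2 / 202 = 0.009901
U% = 0.99%

0.99


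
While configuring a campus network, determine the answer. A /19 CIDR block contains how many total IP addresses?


Given: CIDR prefix /19
Host bits = 32 - 19 = 13
Total addresses = 2^13 = 8192

8192


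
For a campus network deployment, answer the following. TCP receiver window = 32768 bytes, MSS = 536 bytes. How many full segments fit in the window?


Given: RWND = 32768 bytes, MSS = 536 bytes
Full segments = floor(RWND / MSS)
Full segments = floor(32768 / 536)
Full segments = floor(61.1343) = 61

61


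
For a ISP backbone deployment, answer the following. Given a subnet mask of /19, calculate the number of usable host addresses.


Given: subnet mask /19
Host bits = 32 - 19 = 13
Total addresses = 2^13 = 8192
Usable hosts = 8192 - 2 (network + broadcast) = 8190

8190


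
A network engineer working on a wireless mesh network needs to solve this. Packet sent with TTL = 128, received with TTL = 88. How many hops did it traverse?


Given: initial TTL = 128, received TTL = 88
Hops = initial TTL - received TTL
Hops = 128 - 88 = 40

40


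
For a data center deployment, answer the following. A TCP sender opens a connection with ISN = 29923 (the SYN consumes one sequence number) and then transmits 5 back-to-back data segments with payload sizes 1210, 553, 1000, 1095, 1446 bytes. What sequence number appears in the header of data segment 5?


The SYN occupies sequence number ISN = 29923, so the first data byte is ISN + 1 = 29924.
SEQ of data segment i = (ISN + 1) + sum of payload sizes of segments 1..i-1.
Segment 1: SEQ = 29924, payload = 1210 bytes
Segment 2: SEQ = 31134, payload = 553 bytes
Segment 3: SEQ = 31687, payload = 1000 bytes
Segment 4: SEQ = 32687, payload = 1095 bytes
Segment 5: SEQ = 33782, payload = 1446 bytes
SEQ of segment 5 = 29924 + 1210 + 553 + 1000 + 1095 = 33782

33782


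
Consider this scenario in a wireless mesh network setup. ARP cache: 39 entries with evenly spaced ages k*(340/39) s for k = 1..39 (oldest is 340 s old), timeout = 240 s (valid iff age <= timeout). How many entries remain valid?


Ages are k * 340/39 s for k = 1..39 (spacing = 8.7179 s).
Entry k is valid iff k * 340/39 <= 240 iff k <= 39 * 240 / 340 = 27.5294
n_valid = floor(27.5294) = 27
(n_stale = 39 - 27 = 12)

27


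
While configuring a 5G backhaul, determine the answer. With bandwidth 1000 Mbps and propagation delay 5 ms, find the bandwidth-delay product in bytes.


Given: bandwidth = 1000 Mbps, delay = 5 ms
BDP in bits = 1000 * 10^6 * 5 / 1000
BDP in bits = 5000000
BDP in bytes = 5000000 / 8 = 625000

625000


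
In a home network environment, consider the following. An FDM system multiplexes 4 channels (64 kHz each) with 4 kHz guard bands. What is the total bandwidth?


Given: 4 channels, 64 kHz each, guard = 4 kHz
Channel bandwidth = 4 * 64 = 256 kHz
Guard bands = 3 gaps * 4 kHz = 12 kHz
Total = 256 + 12 = 268 kHz

268


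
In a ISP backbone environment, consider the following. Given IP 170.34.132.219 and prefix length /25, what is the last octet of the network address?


Given: IP = 170.34.132.219, prefix = /25
Subnet mask = 255.255.255.128
Last octet of IP: 219
Last octet of mask: 128
Network last octet = 219 AND 128 = 128

128


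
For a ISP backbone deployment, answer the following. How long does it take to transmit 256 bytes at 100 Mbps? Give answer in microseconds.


Given: packet = 256 bytes, bandwidth = 100 Mbps
Packet in bits = 256 * 8 = 2048 bits
Bandwidth = 100 * 10^6 = 100000000 bps
Time = 2048 / 100000000 seconds
Time in us = 2048 * 10^6 / 100000000 = 20.48

20.48


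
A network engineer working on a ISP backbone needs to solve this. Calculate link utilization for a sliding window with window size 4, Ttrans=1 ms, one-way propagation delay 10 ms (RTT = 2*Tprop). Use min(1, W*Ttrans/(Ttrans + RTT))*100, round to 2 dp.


Given: W = 4, Ttrans = 1 ms, RTT = 20 ms (= 2 * Tprop, Tprop = 10 ms)
Cycle time = Ttrans + RTT = 1 + 20 = 21 ms (first packet sent until its ACK returns)
W * Ttrans = 4 * 1 = 4 ms of sending per cycle
W * Ttrans / (Ttrans + RTT) = 4 / 21 = 0.190476
U = min(1, 0.190476) = 0.190476
U% = 19.05%

19.05


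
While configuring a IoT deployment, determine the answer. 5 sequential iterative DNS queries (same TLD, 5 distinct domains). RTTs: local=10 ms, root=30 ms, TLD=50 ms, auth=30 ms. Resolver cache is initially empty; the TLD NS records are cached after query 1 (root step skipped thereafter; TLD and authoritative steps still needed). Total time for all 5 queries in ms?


Lookup 1 (cold cache): local + root + TLD + auth = 10 + 30 + 50 + 30 = 120 ms
Lookups 2..5 (TLD NS cached -> skip root; new domain -> still ask TLD and auth): local + TLD + auth = 10 + 50 + 30 = 90 ms each
Remaining 4 lookups: 4 * 90 = 360 ms
Total = 120 + 360 = 480 ms

480


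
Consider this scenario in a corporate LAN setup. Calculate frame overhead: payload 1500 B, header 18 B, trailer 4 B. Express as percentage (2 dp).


Given: payload = 1500 B, header = 18 B, trailer = 4 B
Overhead bytes = header + trailer = 18 + 4 = 22
Total frame = payload + overhead = 1500 + 22 = 1522
Overhead % = 22 / 1522 * 100 = 1.4455% -> 1.45% (2 dp)

1.45


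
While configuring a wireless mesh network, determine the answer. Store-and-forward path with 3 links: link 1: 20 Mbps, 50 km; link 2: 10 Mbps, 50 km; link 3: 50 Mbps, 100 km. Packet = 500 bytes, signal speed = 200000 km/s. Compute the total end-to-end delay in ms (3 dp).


Packet = 500 bytes = 4000 bits. Store-and-forward: sum (t_trans + t_prop) per link.
Link 1: t_trans = 4000/(20*10^6) s = 0.2000 ms; t_prop = 50/200000 s = 0.2500 ms; subtotal = 0.4500 ms
Link 2: t_trans = 4000/(10*10^6) s = 0.4000 ms; t_prop = 50/200000 s = 0.2500 ms; subtotal = 0.6500 ms
Link 3: t_trans = 4000/(50*10^6) s = 0.0800 ms; t_prop = 100/200000 s = 0.5000 ms; subtotal = 0.5800 ms
End-to-end = 0.4500 + 0.6500 + 0.5800 = 1.6800 ms -> 1.680 ms (3 dp)

1.680


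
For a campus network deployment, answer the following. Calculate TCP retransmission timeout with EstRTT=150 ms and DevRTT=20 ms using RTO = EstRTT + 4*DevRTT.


Given: EstRTT = 150 ms, DevRTT = 20 ms
Timeout = EstRTT + 4 * DevRTT
4 * DevRTT = 4 * 20 = 80
Timeout = 150 + 80 = 230 ms

230


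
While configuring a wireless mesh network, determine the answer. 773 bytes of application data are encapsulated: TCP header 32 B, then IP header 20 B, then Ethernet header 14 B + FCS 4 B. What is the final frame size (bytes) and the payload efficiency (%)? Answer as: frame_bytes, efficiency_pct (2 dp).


TCP segment = 773 + 32 = 805 B
IP packet = 805 + 20 = 825 B
Ethernet frame = 825 + 14 + 4 = 843 B
Efficiency = app / frame = 773 / 843 = 0.916963 = 91.6963% -> 91.70% (2 dp)

843, 91.70


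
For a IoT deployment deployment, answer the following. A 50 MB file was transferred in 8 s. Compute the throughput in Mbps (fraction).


Given: file = 50 MB, time = 8 s
File in Mb = 50 * 8 = 400 Mb
Throughput = 400 / 8 Mbps
Throughput = 50 Mbps

50


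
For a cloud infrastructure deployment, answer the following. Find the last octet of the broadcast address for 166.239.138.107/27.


Given: IP = 166.239.138.107, prefix = /27
Host bits = 32 - 27 = 5
Network last octet = 107 AND mask = 96
Host part size = 2^5 - 1 = 31
Broadcast last octet = 96 OR 31 = 127

127


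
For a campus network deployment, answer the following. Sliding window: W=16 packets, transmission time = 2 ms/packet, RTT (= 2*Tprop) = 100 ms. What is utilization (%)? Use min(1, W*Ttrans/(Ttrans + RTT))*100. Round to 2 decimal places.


Given: W = 16, Ttrans = 2 ms, RTT = 100 ms (= 2 * Tprop, Tprop = 50 ms)
Cycle time = Ttrans + RTT = 2 + 100 = 102 ms (first packet sent until its ACK returns)
W * Ttrans = 16 * 2 = 32 ms of sending per cycle
W * Ttrans / (Ttrans + RTT) = 32 / 102 = 0.313725
U = min(1, 0.313725) = 0.313725
U% = 31.37%

31.37


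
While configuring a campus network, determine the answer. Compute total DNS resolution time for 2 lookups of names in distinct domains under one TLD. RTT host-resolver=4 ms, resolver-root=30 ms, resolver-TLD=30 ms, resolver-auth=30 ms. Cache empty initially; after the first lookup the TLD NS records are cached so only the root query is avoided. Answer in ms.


Lookup 1 (cold cache): local + root + TLD + auth = 4 + 30 + 30 + 30 = 94 ms
Lookups 2..2 (TLD NS cached -> skip root; new domain -> still ask TLD and auth): local + TLD + auth = 4 + 30 + 30 = 64 ms each
Remaining 1 lookups: 1 * 64 = 64 ms
Total = 94 + 64 = 158 ms

158


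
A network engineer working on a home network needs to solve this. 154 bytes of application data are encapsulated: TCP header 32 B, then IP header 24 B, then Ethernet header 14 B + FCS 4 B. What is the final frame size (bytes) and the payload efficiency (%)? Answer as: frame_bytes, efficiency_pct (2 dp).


TCP segment = 154 + 32 = 186 B
IP packet = 186 + 24 = 210 B
Ethernet frame = 210 + 14 + 4 = 228 B
Efficiency = app / frame = 154 / 228 = 0.675439 = 67.5439% -> 67.54% (2 dp)

228, 67.54


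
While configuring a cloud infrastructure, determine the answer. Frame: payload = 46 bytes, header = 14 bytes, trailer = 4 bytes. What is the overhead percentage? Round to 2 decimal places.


Given: payload = 46 B, header = 14 B, trailer = 4 B
Overhead bytes = header + trailer = 14 + 4 = 18
Total frame = payload + overhead = 46 + 18 = 64
Overhead % = 18 / 64 * 100 = 28.1250% -> 28.13% (2 dp)

28.13


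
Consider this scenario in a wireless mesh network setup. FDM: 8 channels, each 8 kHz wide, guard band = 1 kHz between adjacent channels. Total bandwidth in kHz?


Given: 8 channels, 8 kHz each, guard = 1 kHz
Channel bandwidth = 8 * 8 = 64 kHz
Guard bands = 7 gaps * 1 kHz = 7 kHz
Total = 64 + 7 = 71 kHz

71


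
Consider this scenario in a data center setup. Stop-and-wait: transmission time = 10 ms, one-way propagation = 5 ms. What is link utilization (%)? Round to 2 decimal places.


Given: Ttrans = 10 ms, Tprop = 5 ms
RTT = 2 * Tprop = 2 * 5 = 10 ms
U = Ttrans / (Ttrans + RTT)
U = 10 / (10 + 10)
U = 10 / 20 = 0.5
U% = 50.00%

50.00


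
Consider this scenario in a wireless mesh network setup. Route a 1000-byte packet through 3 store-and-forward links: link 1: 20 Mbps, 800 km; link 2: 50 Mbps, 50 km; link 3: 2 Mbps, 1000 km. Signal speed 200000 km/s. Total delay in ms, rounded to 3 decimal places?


Packet = 1000 bytes = 8000 bits. Store-and-forward: sum (t_trans + t_prop) per link.
Link 1: t_trans = 8000/(20*10^6) s = 0.4000 ms; t_prop = 800/200000 s = 4.0000 ms; subtotal = 4.4000 ms
Link 2: t_trans = 8000/(50*10^6) s = 0.1600 ms; t_prop = 50/200000 s = 0.2500 ms; subtotal = 0.4100 ms
Link 3: t_trans = 8000/(2*10^6) s = 4.0000 ms; t_prop = 1000/200000 s = 5.0000 ms; subtotal = 9.0000 ms
End-to-end = 4.4000 + 0.4100 + 9.0000 = 13.8100 ms -> 13.810 ms (3 dp)

13.810


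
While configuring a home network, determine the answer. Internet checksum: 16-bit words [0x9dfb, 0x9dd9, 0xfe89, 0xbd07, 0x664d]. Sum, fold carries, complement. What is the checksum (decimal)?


Given words: [0x9dfb, 0x9dd9, 0xfe89, 0xbd07, 0x664d]
Step 1: Sum all words
Raw sum = 40443 + 40409 + 65161 + 48391 + 26189 = 220593
Step 2: Fold carry: (23985 + 3) = 23988
One's complement = ~23988 & 0xFFFF = 41547

41547


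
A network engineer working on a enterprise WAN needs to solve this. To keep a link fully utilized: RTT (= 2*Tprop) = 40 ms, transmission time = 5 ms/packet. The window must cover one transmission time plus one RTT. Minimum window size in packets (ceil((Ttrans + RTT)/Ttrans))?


Given: Ttrans = 5 ms, RTT = 40 ms (= 2 * Tprop, Tprop = 20 ms)
Time until first ACK returns = Ttrans + RTT = 5 + 40 = 45 ms
Need W * Ttrans >= Ttrans + RTT  ->  W >= (Ttrans + RTT) / Ttrans
(Ttrans + RTT) / Ttrans = 45 / 5 = 9
W_min = ceil(9) = 9

9


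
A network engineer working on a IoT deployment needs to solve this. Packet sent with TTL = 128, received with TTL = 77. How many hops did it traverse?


Given: initial TTL = 128, received TTL = 77
Hops = initial TTL - received TTL
Hops = 128 - 77 = 51

51


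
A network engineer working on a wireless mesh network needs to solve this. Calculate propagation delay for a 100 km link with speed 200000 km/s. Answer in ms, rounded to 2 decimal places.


Given: distance = 100 km, speed = 200000 km/s
Delay = distance / speed = 100 / 200000 seconds
Delay in ms = 100 * 1000 / 200000
Delay = 0.5000 ms
Rounded to 2 dp = 0.50 ms

0.50


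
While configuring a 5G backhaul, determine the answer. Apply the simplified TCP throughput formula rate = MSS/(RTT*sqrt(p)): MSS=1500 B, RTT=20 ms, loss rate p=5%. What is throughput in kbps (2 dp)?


Given: MSS = 1500 bytes, RTT = 20 ms, loss = 5%
RTT in seconds = 20 / 1000 = 0.02
Loss rate = 5% = 0.05
sqrt(loss) = sqrt(0.05) = 0.223606797750
Throughput (bytes/s) = 1500 / (0.02 * 0.223606797750) = 335410.1966
Throughput (kbps) = 335410.1966 * 8 / 1000 = 2683.281573 -> 2683.28 kbps (2 dp)

2683.28


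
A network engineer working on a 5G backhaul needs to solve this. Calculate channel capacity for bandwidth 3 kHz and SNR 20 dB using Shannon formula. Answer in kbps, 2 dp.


Given: B = 3 kHz, SNR = 20 dB
SNR linear = 10^(20/10) = 100
1 + SNR = 101
log2(101) = 6.6582114828
C = 3 * 1000 * 6.6582114828 = 19974.6344 bps
C = 19.974634 kbps -> 19.97 kbps (2 dp)

19.97


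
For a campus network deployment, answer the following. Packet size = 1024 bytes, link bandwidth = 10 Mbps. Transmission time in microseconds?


Given: packet = 1024 bytes, bandwidth = 10 Mbps
Packet in bits = 1024 * 8 = 8192 bits
Bandwidth = 10 * 10^6 = 10000000 bps
Time = 8192 / 10000000 seconds
Time in us = 8192 * 10^6 / 10000000 = 819.2

819.2


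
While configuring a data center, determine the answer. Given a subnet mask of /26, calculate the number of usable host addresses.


Given: subnet mask /26
Host bits = 32 - 26 = 6
Total addresses = 2^6 = 64
Usable hosts = 64 - 2 (network + broadcast) = 62

62


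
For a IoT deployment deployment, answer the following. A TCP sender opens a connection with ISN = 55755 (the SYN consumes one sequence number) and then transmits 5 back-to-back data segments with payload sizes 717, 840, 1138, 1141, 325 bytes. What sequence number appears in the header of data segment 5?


The SYN occupies sequence number ISN = 55755, so the first data byte is ISN + 1 = 55756.
SEQ of data segment i = (ISN + 1) + sum of payload sizes of segments 1..i-1.
Segment 1: SEQ = 55756, payload = 717 bytes
Segment 2: SEQ = 56473, payload = 840 bytes
Segment 3: SEQ = 57313, payload = 1138 bytes
Segment 4: SEQ = 58451, payload = 1141 bytes
Segment 5: SEQ = 59592, payload = 325 bytes
SEQ of segment 5 = 55756 + 717 + 840 + 1138 + 1141 = 59592

59592


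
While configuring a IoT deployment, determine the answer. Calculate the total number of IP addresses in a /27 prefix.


Given: CIDR prefix /27
Host bits = 32 - 27 = 5
Total addresses = 2^5 = 32

32


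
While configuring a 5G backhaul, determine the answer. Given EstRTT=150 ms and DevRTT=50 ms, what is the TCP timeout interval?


Given: EstRTT = 150 ms, DevRTT = 50 ms
Timeout = EstRTT + 4 * DevRTT
4 * DevRTT = 4 * 50 = 200
Timeout = 150 + 200 = 350 ms

350


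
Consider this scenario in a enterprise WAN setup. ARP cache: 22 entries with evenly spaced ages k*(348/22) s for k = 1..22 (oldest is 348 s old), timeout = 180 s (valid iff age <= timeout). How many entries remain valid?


Ages are k * 348/22 s for k = 1..22 (spacing = 15.8182 s).
Entry k is valid iff k * 348/22 <= 180 iff k <= 22 * 180 / 348 = 11.3793
n_valid = floor(11.3793) = 11
(n_stale = 22 - 11 = 11)

11


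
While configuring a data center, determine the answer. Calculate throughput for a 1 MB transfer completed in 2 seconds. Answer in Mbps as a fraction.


Given: file = 1 MB, time = 2 s
File in Mb = 1 * 8 = 8 Mb
Throughput = 8 / 2 Mbps
Throughput = 4 Mbps

4


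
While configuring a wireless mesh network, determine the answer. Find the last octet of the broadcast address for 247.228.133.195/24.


Given: IP = 247.228.133.195, prefix = /24
Host bits = 32 - 24 = 8
Network last octet = 195 AND mask = 0
Host part size = 2^8 - 1 = 255
Broadcast last octet = 0 OR 255 = 255

255


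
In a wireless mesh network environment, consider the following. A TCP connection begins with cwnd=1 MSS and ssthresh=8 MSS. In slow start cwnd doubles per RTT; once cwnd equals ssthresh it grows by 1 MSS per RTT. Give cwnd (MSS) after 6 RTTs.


RTT 0: cwnd = 1 MSS (initial)
RTT 1: cwnd = 2 MSS (slow start, doubled)
RTT 2: cwnd = 4 MSS (slow start, doubled)
RTT 3: cwnd = 8 MSS (slow start, doubled)
RTT 4: cwnd = 9 MSS (congestion avoidance, +1)
RTT 5: cwnd = 10 MSS (congestion avoidance, +1)
RTT 6: cwnd = 11 MSS (congestion avoidance, +1)

11


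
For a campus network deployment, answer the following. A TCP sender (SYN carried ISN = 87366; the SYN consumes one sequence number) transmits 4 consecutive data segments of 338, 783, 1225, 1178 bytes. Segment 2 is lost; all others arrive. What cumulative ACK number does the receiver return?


SYN uses sequence number 87366; first data byte = ISN + 1 = 87367.
Segment 1: SEQ = 87367, len = 338 B, covers [87367, 87704]
Segment 2: SEQ = 87705, len = 783 B, covers [87705, 88487] [LOST]
Segment 3: SEQ = 88488, len = 1225 B, covers [88488, 89712]
Segment 4: SEQ = 89713, len = 1178 B, covers [89713, 90890]
In-order data received: bytes [87367, 87704] (segments 1..1).
Segment 2 missing -> gap begins at byte 87705; later segments buffered out of order.
Cumulative ACK = next expected in-order byte = 87367 + 338 = 87705

87705


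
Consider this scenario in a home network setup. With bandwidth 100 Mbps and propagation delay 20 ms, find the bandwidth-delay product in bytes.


Given: bandwidth = 100 Mbps, delay = 20 ms
BDP in bits = 100 * 10^6 * 20 / 1000
BDP in bits = 2000000
BDP in bytes = 2000000 / 8 = 250000

250000


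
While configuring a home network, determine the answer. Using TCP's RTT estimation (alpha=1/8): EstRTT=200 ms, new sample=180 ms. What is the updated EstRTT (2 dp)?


Given: EstRTT = 200 ms, SampleRTT = 180 ms, alpha = 1/8
New EstRTT = (1 - alpha) * EstRTT + alpha * SampleRTT
(7/8) * 200 = 175
(1/8) * 180 = 22.5
New EstRTT = 175 + 22.5 = 197.5 ms -> 197.50 ms (2 dp)

197.50


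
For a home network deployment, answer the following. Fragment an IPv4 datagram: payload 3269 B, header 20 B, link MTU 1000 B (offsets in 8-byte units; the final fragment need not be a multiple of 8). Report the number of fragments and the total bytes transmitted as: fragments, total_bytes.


Max data per non-final fragment = floor((MTU - header)/8)*8 = floor((1000 - 20)/8)*8 = floor(980/8)*8 = 976 B
Final fragment needs no 8-byte alignment: it can carry up to MTU - header = 980 B
Non-final fragments needed = ceil((payload - 980) / 976) = ceil(2289/976) = ceil(2.3453) = 3
Number of fragments = 3 + 1 = 4
Fragment sizes (data): 3 * 976 B + 341 B (last, 341 <= 980 OK)
Total bytes sent = payload + n_frags * header = 3269 + 4*20 = 3269 + 80 = 3349 B

4, 3349


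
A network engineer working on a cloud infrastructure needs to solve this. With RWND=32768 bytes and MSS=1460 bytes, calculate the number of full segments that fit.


Given: RWND = 32768 bytes, MSS = 1460 bytes
Full segments = floor(RWND / MSS)
Full segments = floor(32768 / 1460)
Full segments = floor(22.4438) = 22

22


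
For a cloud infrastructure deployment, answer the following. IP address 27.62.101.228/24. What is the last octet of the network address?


Given: IP = 27.62.101.228, prefix = /24
Subnet mask = 255.255.255.0
Last octet of IP: 228
Last octet of mask: 0
Network last octet = 228 AND 0 = 0

0


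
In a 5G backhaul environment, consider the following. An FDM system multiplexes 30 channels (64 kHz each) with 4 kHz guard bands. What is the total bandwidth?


Given: 30 channels, 64 kHz each, guard = 4 kHz
Channel bandwidth = 30 * 64 = 1920 kHz
Guard bands = 29 gaps * 4 kHz = 116 kHz
Total = 1920 + 116 = 2036 kHz

2036


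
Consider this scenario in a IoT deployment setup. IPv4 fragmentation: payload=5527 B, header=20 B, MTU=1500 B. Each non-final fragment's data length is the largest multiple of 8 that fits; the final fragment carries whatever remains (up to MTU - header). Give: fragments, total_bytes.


Max data per non-final fragment = floor((MTU - header)/8)*8 = floor((1500 - 20)/8)*8 = floor(1480/8)*8 = 1480 B
Final fragment needs no 8-byte alignment: it can carry up to MTU - header = 1480 B
Non-final fragments needed = ceil((payload - 1480) / 1480) = ceil(4047/1480) = ceil(2.7345) = 3
Number of fragments = 3 + 1 = 4
Fragment sizes (data): 3 * 1480 B + 1087 B (last, 1087 <= 1480 OK)
Total bytes sent = payload + n_frags * header = 5527 + 4*20 = 5527 + 80 = 5607 B

4, 5607


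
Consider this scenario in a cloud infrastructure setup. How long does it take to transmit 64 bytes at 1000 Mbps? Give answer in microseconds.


Given: packet = 64 bytes, bandwidth = 1000 Mbps
Packet in bits = 64 * 8 = 512 bits
Bandwidth = 1000 * 10^6 = 1000000000 bps
Time = 512 / 1000000000 seconds
Time in us = 512 * 10^6 / 1000000000 = 0.512

0.512


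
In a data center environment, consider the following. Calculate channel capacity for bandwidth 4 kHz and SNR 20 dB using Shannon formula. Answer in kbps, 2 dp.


Given: B = 4 kHz, SNR = 20 dB
SNR linear = 10^(20/10) = 100
1 + SNR = 101
log2(101) = 6.6582114828
C = 4 * 1000 * 6.6582114828 = 26632.8459 bps
C = 26.632846 kbps -> 26.63 kbps (2 dp)

26.63


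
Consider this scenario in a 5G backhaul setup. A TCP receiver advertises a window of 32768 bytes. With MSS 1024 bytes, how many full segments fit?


Given: RWND = 32768 bytes, MSS = 1024 bytes
Full segments = floor(RWND / MSS)
Full segments = floor(32768 / 1024)
Full segments = floor(32.0) = 32

32


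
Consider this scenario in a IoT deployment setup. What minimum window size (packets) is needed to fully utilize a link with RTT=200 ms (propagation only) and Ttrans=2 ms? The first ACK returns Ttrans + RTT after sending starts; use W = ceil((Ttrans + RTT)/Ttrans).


Given: Ttrans = 2 ms, RTT = 200 ms (= 2 * Tprop, Tprop = 100 ms)
Time until first ACK returns = Ttrans + RTT = 2 + 200 = 202 ms
Need W * Ttrans >= Ttrans + RTT  ->  W >= (Ttrans + RTT) / Ttrans
(Ttrans + RTT) / Ttrans = 202 / 2 = 101
W_min = ceil(101) = 101

101


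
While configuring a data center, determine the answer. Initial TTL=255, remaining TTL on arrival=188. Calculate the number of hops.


Given: initial TTL = 255, received TTL = 188
Hops = initial TTL - received TTL
Hops = 255 - 188 = 67

67


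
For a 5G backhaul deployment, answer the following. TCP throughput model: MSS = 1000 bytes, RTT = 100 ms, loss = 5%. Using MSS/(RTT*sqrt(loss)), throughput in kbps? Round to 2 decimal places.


Given: MSS = 1000 bytes, RTT = 100 ms, loss = 5%
RTT in seconds = 100 / 1000 = 0.1
Loss rate = 5% = 0.05
sqrt(loss) = sqrt(0.05) = 0.223606797750
Throughput (bytes/s) = 1000 / (0.1 * 0.223606797750) = 44721.3595
Throughput (kbps) = 44721.3595 * 8 / 1000 = 357.770876 -> 357.77 kbps (2 dp)

357.77


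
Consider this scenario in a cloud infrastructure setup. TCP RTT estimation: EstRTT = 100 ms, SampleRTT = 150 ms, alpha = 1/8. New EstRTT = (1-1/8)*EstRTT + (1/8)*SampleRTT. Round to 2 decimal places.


Given: EstRTT = 100 ms, SampleRTT = 150 ms, alpha = 1/8
New EstRTT = (1 - alpha) * EstRTT + alpha * SampleRTT
(7/8) * 100 = 87.5
(1/8) * 150 = 18.75
New EstRTT = 87.5 + 18.75 = 106.25 ms -> 106.25 ms (2 dp)

106.25


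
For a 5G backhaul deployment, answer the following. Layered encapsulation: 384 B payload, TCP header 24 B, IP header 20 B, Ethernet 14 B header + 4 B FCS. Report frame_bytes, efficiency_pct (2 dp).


TCP segment = 384 + 24 = 408 B
IP packet = 408 + 20 = 428 B
Ethernet frame = 428 + 14 + 4 = 446 B
Efficiency = app / frame = 384 / 446 = 0.860987 = 86.0987% -> 86.10% (2 dp)

446, 86.10


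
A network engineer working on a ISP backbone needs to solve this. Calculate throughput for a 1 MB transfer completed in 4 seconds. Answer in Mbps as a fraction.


Given: file = 1 MB, time = 4 s
File in Mb = 1 * 8 = 8 Mb
Throughput = 8 / 4 Mbps
Throughput = 2 Mbps

2


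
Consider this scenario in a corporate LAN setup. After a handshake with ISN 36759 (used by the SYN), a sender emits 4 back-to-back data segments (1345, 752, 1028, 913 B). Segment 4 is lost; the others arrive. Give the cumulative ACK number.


SYN uses sequence number 36759; first data byte = ISN + 1 = 36760.
Segment 1: SEQ = 36760, len = 1345 B, covers [36760, 38104]
Segment 2: SEQ = 38105, len = 752 B, covers [38105, 38856]
Segment 3: SEQ = 38857, len = 1028 B, covers [38857, 39884]
Segment 4: SEQ = 39885, len = 913 B, covers [39885, 40797] [LOST]
In-order data received: bytes [36760, 39884] (segments 1..3).
Segment 4 missing -> gap begins at byte 39885.
Cumulative ACK = next expected in-order byte = 36760 + 1345 + 752 + 1028 = 39885

39885


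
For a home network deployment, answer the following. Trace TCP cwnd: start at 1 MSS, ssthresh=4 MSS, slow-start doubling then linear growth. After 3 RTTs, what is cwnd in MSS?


RTT 0: cwnd = 1 MSS (initial)
RTT 1: cwnd = 2 MSS (slow start, doubled)
RTT 2: cwnd = 4 MSS (slow start, doubled)
RTT 3: cwnd = 5 MSS (congestion avoidance, +1)

5


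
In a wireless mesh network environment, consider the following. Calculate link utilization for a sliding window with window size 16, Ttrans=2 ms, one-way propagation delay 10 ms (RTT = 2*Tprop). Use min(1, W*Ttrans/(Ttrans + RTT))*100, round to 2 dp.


Given: W = 16, Ttrans = 2 ms, RTT = 20 ms (= 2 * Tprop, Tprop = 10 ms)
Cycle time = Ttrans + RTT = 2 + 20 = 22 ms (first packet sent until its ACK returns)
W * Ttrans = 16 * 2 = 32 ms of sending per cycle
W * Ttrans / (Ttrans + RTT) = 32 / 22 = 1.454545
U = min(1, 1.454545) = 1.000000
U% = 100.00%

100.00


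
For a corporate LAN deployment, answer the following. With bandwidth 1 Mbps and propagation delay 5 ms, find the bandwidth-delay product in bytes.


Given: bandwidth = 1 Mbps, delay = 5 ms
BDP in bits = 1 * 10^6 * 5 / 1000
BDP in bits = 5000
BDP in bytes = 5000 / 8 = 625

625


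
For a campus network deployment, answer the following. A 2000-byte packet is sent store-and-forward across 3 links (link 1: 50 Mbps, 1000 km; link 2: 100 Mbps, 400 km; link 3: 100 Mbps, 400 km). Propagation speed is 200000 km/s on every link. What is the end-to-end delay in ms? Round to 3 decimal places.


Packet = 2000 bytes = 16000 bits. Store-and-forward: sum (t_trans + t_prop) per link.
Link 1: t_trans = 16000/(50*10^6) s = 0.3200 ms; t_prop = 1000/200000 s = 5.0000 ms; subtotal = 5.3200 ms
Link 2: t_trans = 16000/(100*10^6) s = 0.1600 ms; t_prop = 400/200000 s = 2.0000 ms; subtotal = 2.1600 ms
Link 3: t_trans = 16000/(100*10^6) s = 0.1600 ms; t_prop = 400/200000 s = 2.0000 ms; subtotal = 2.1600 ms
End-to-end = 5.3200 + 2.1600 + 2.1600 = 9.6400 ms -> 9.640 ms (3 dp)

9.640


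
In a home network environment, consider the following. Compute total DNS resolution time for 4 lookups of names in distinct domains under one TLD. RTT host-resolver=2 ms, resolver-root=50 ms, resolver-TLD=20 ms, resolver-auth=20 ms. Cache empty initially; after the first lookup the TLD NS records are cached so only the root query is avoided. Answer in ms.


Lookup 1 (cold cache): local + root + TLD + auth = 2 + 50 + 20 + 20 = 92 ms
Lookups 2..4 (TLD NS cached -> skip root; new domain -> still ask TLD and auth): local + TLD + auth = 2 + 20 + 20 = 42 ms each
Remaining 3 lookups: 3 * 42 = 126 ms
Total = 92 + 126 = 218 ms

218


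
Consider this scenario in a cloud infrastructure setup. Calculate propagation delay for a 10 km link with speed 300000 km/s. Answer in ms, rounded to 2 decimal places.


Given: distance = 10 km, speed = 300000 km/s
Delay = distance / speed = 10 / 300000 seconds
Delay in ms = 10 * 1000 / 300000
Delay = 0.0333 ms
Rounded to 2 dp = 0.03 ms

0.03


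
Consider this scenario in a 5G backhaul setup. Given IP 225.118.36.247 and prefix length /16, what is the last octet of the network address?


Given: IP = 225.118.36.247, prefix = /16
Subnet mask = 255.255.0.0
Last octet of IP: 247
Last octet of mask: 0
Network last octet = 247 AND 0 = 0

0


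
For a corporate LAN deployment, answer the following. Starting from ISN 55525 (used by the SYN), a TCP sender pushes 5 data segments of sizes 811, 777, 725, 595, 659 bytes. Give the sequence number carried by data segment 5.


The SYN occupies sequence number ISN = 55525, so the first data byte is ISN + 1 = 55526.
SEQ of data segment i = (ISN + 1) + sum of payload sizes of segments 1..i-1.
Segment 1: SEQ = 55526, payload = 811 bytes
Segment 2: SEQ = 56337, payload = 777 bytes
Segment 3: SEQ = 57114, payload = 725 bytes
Segment 4: SEQ = 57839, payload = 595 bytes
Segment 5: SEQ = 58434, payload = 659 bytes
SEQ of segment 5 = 55526 + 811 + 777 + 725 + 595 = 58434

58434


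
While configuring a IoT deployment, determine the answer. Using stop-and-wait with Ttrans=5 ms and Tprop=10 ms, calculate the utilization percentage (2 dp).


Given: Ttrans = 5 ms, Tprop = 10 ms
RTT = 2 * Tprop = 2 * 10 = 20 ms
U = Ttrans / (Ttrans + RTT)
U = 5 / (5 + 20)
U = 5 / 25 = 0.2
U% = 20.00%

20.00


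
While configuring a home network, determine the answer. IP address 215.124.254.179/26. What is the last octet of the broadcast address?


Given: IP = 215.124.254.179, prefix = /26
Host bits = 32 - 26 = 6
Network last octet = 179 AND mask = 128
Host part size = 2^6 - 1 = 63
Broadcast last octet = 128 OR 63 = 191

191


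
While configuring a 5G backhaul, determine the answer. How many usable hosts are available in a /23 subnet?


Given: subnet mask /23
Host bits = 32 - 23 = 9
Total addresses = 2^9 = 512
Usable hosts = 512 - 2 (network + broadcast) = 510

510


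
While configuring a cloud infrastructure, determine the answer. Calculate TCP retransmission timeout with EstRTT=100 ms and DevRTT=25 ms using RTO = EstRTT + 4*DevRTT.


Given: EstRTT = 100 ms, DevRTT = 25 ms
Timeout = EstRTT + 4 * DevRTT
4 * DevRTT = 4 * 25 = 100
Timeout = 100 + 100 = 200 ms

200


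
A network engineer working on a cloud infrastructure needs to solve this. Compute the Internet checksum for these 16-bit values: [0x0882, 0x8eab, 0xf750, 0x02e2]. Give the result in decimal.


Given words: [0x0882, 0x8eab, 0xf750, 0x02e2]
Step 1: Sum all words
Raw sum = 2178 + 36523 + 63312 + 738 = 102751
Step 2: Fold carry: (37215 + 1) = 37216
One's complement = ~37216 & 0xFFFF = 28319

28319


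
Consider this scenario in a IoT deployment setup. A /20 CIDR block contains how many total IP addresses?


Given: CIDR prefix /20
Host bits = 32 - 20 = 12
Total addresses = 2^12 = 4096

4096


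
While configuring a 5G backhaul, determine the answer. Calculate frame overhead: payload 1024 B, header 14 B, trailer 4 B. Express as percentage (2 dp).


Given: payload = 1024 B, header = 14 B, trailer = 4 B
Overhead bytes = header + trailer = 14 + 4 = 18
Total frame = payload + overhead = 1024 + 18 = 1042
Overhead % = 18 / 1042 * 100 = 1.7274% -> 1.73% (2 dp)

1.73


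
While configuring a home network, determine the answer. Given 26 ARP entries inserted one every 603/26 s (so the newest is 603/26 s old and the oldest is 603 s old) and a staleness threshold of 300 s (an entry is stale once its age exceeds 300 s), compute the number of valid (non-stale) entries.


Ages are k * 603/26 s for k = 1..26 (spacing = 23.1923 s).
Entry k is valid iff k * 603/26 <= 300 iff k <= 26 * 300 / 603 = 12.9353
n_valid = floor(12.9353) = 12
(n_stale = 26 - 12 = 14)

12


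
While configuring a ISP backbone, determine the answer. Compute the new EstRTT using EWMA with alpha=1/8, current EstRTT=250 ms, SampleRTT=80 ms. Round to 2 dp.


Given: EstRTT = 250 ms, SampleRTT = 80 ms, alpha = 1/8
New EstRTT = (1 - alpha) * EstRTT + alpha * SampleRTT
(7/8) * 250 = 218.75
(1/8) * 80 = 10
New EstRTT = 218.75 + 10 = 228.75 ms -> 228.75 ms (2 dp)

228.75


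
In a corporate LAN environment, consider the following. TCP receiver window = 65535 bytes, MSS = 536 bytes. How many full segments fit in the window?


Given: RWND = 65535 bytes, MSS = 536 bytes
Full segments = floor(RWND / MSS)
Full segments = floor(65535 / 536)
Full segments = floor(122.2668) = 122

122


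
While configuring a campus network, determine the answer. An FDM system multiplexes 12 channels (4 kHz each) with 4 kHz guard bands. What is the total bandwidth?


Given: 12 channels, 4 kHz each, guard = 4 kHz
Channel bandwidth = 12 * 4 = 48 kHz
Guard bands = 11 gaps * 4 kHz = 44 kHz
Total = 48 + 44 = 92 kHz

92


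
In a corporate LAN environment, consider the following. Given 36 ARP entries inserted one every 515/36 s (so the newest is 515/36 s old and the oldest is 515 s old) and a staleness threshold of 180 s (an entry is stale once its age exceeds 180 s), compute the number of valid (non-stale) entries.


Ages are k * 515/36 s for k = 1..36 (spacing = 14.3056 s).
Entry k is valid iff k * 515/36 <= 180 iff k <= 36 * 180 / 515 = 12.5825
n_valid = floor(12.5825) = 12
(n_stale = 36 - 12 = 24)

12


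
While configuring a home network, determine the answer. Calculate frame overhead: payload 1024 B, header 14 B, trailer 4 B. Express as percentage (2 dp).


Given: payload = 1024 B, header = 14 B, trailer = 4 B
Overhead bytes = header + trailer = 14 + 4 = 18
Total frame = payload + overhead = 1024 + 18 = 1042
Overhead % = 18 / 1042 * 100 = 1.7274% -> 1.73% (2 dp)

1.73


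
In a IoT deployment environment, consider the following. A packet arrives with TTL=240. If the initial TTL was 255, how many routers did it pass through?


Given: initial TTL = 255, received TTL = 240
Hops = initial TTL - received TTL
Hops = 255 - 240 = 15

15


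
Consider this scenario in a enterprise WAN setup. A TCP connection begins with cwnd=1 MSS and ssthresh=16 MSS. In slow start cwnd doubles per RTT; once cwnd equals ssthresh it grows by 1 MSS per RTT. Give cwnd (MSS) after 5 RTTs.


RTT 0: cwnd = 1 MSS (initial)
RTT 1: cwnd = 2 MSS (slow start, doubled)
RTT 2: cwnd = 4 MSS (slow start, doubled)
RTT 3: cwnd = 8 MSS (slow start, doubled)
RTT 4: cwnd = 16 MSS (slow start, doubled)
RTT 5: cwnd = 17 MSS (congestion avoidance, +1)

17


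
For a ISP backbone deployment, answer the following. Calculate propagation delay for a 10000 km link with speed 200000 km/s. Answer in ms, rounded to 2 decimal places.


Given: distance = 10000 km, speed = 200000 km/s
Delay = distance / speed = 10000 / 200000 seconds
Delay in ms = 10000 * 1000 / 200000
Delay = 50.0000 ms
Rounded to 2 dp = 50.00 ms

50.00


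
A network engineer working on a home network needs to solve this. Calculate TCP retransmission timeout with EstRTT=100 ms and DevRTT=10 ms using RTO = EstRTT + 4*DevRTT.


Given: EstRTT = 100 ms, DevRTT = 10 ms
Timeout = EstRTT + 4 * DevRTT
4 * DevRTT = 4 * 10 = 40
Timeout = 100 + 40 = 140 ms

140


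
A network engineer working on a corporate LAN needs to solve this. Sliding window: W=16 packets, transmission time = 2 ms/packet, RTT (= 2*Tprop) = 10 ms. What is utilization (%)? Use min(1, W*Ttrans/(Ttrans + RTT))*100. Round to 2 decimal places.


Given: W = 16, Ttrans = 2 ms, RTT = 10 ms (= 2 * Tprop, Tprop = 5 ms)
Cycle time = Ttrans + RTT = 2 + 10 = 12 ms (first packet sent until its ACK returns)
W * Ttrans = 16 * 2 = 32 ms of sending per cycle
W * Ttrans / (Ttrans + RTT) = 32 / 12 = 2.666667
U = min(1, 2.666667) = 1.000000
U% = 100.00%

100.00


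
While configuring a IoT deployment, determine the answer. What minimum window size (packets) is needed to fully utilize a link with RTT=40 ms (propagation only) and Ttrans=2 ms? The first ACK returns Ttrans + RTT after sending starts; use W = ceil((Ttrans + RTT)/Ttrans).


Given: Ttrans = 2 ms, RTT = 40 ms (= 2 * Tprop, Tprop = 20 ms)
Time until first ACK returns = Ttrans + RTT = 2 + 40 = 42 ms
Need W * Ttrans >= Ttrans + RTT  ->  W >= (Ttrans + RTT) / Ttrans
(Ttrans + RTT) / Ttrans = 42 / 2 = 21
W_min = ceil(21) = 21

21


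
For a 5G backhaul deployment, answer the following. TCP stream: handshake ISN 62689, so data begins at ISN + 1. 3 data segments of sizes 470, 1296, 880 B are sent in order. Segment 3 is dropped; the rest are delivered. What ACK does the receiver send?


SYN uses sequence number 62689; first data byte = ISN + 1 = 62690.
Segment 1: SEQ = 62690, len = 470 B, covers [62690, 63159]
Segment 2: SEQ = 63160, len = 1296 B, covers [63160, 64455]
Segment 3: SEQ = 64456, len = 880 B, covers [64456, 65335] [LOST]
In-order data received: bytes [62690, 64455] (segments 1..2).
Segment 3 missing -> gap begins at byte 64456.
Cumulative ACK = next expected in-order byte = 62690 + 470 + 1296 = 64456

64456


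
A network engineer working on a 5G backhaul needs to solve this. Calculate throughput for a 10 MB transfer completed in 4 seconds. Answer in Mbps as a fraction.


Given: file = 10 MB, time = 4 s
File in Mb = 10 * 8 = 80 Mb
Throughput = 80 / 4 Mbps
Throughput = 20 Mbps

20


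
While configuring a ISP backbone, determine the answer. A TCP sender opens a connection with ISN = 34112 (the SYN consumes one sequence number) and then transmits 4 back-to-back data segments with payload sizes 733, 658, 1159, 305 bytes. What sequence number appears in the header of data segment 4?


The SYN occupies sequence number ISN = 34112, so the first data byte is ISN + 1 = 34113.
SEQ of data segment i = (ISN + 1) + sum of payload sizes of segments 1..i-1.
Segment 1: SEQ = 34113, payload = 733 bytes
Segment 2: SEQ = 34846, payload = 658 bytes
Segment 3: SEQ = 35504, payload = 1159 bytes
Segment 4: SEQ = 36663, payload = 305 bytes
SEQ of segment 4 = 34113 + 733 + 658 + 1159 = 36663

36663


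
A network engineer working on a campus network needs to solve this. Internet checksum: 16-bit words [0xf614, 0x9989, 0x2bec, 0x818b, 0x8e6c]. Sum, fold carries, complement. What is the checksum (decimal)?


Given words: [0xf614, 0x9989, 0x2bec, 0x818b, 0x8e6c]
Step 1: Sum all words
Raw sum = 62996 + 39305 + 11244 + 33163 + 36460 = 183168
Step 2: Fold carry: (52096 + 2) = 52098
One's complement = ~52098 & 0xFFFF = 13437

13437


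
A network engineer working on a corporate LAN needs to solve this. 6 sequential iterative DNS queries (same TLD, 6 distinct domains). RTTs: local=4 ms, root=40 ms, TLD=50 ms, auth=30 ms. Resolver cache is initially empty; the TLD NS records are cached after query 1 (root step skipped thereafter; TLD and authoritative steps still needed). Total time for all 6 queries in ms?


Lookup 1 (cold cache): local + root + TLD + auth = 4 + 40 + 50 + 30 = 124 ms
Lookups 2..6 (TLD NS cached -> skip root; new domain -> still ask TLD and auth): local + TLD + auth = 4 + 50 + 30 = 84 ms each
Remaining 5 lookups: 5 * 84 = 420 ms
Total = 124 + 420 = 544 ms

544


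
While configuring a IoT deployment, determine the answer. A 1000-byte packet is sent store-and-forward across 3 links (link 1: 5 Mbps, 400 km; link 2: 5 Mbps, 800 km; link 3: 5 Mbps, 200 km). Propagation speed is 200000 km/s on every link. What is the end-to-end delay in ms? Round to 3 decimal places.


Packet = 1000 bytes = 8000 bits. Store-and-forward: sum (t_trans + t_prop) per link.
Link 1: t_trans = 8000/(5*10^6) s = 1.6000 ms; t_prop = 400/200000 s = 2.0000 ms; subtotal = 3.6000 ms
Link 2: t_trans = 8000/(5*10^6) s = 1.6000 ms; t_prop = 800/200000 s = 4.0000 ms; subtotal = 5.6000 ms
Link 3: t_trans = 8000/(5*10^6) s = 1.6000 ms; t_prop = 200/200000 s = 1.0000 ms; subtotal = 2.6000 ms
End-to-end = 3.6000 + 5.6000 + 2.6000 = 11.8000 ms -> 11.800 ms (3 dp)

11.800
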